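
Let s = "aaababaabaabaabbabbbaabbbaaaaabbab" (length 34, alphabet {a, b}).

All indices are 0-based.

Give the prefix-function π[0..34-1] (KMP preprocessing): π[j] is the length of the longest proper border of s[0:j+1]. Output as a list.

π[0] = 0
j=1 s[j]='a': π[1]=1 (border 'a')
j=2 s[j]='a': π[2]=2 (border 'aa')
j=3 s[j]='b': k: 2→1→0; π[3]=0 (border '')
j=4 s[j]='a': π[4]=1 (border 'a')
j=5 s[j]='b': k: 1→0; π[5]=0 (border '')
j=6 s[j]='a': π[6]=1 (border 'a')
j=7 s[j]='a': π[7]=2 (border 'aa')
j=8 s[j]='b': k: 2→1→0; π[8]=0 (border '')
j=9 s[j]='a': π[9]=1 (border 'a')
j=10 s[j]='a': π[10]=2 (border 'aa')
j=11 s[j]='b': k: 2→1→0; π[11]=0 (border '')
j=12 s[j]='a': π[12]=1 (border 'a')
j=13 s[j]='a': π[13]=2 (border 'aa')
j=14 s[j]='b': k: 2→1→0; π[14]=0 (border '')
j=15 s[j]='b': π[15]=0 (border '')
j=16 s[j]='a': π[16]=1 (border 'a')
j=17 s[j]='b': k: 1→0; π[17]=0 (border '')
j=18 s[j]='b': π[18]=0 (border '')
j=19 s[j]='b': π[19]=0 (border '')
j=20 s[j]='a': π[20]=1 (border 'a')
j=21 s[j]='a': π[21]=2 (border 'aa')
j=22 s[j]='b': k: 2→1→0; π[22]=0 (border '')
j=23 s[j]='b': π[23]=0 (border '')
j=24 s[j]='b': π[24]=0 (border '')
j=25 s[j]='a': π[25]=1 (border 'a')
j=26 s[j]='a': π[26]=2 (border 'aa')
j=27 s[j]='a': π[27]=3 (border 'aaa')
j=28 s[j]='a': k: 3→2; π[28]=3 (border 'aaa')
j=29 s[j]='a': k: 3→2; π[29]=3 (border 'aaa')
j=30 s[j]='b': π[30]=4 (border 'aaab')
j=31 s[j]='b': k: 4→0; π[31]=0 (border '')
j=32 s[j]='a': π[32]=1 (border 'a')
j=33 s[j]='b': k: 1→0; π[33]=0 (border '')

[0, 1, 2, 0, 1, 0, 1, 2, 0, 1, 2, 0, 1, 2, 0, 0, 1, 0, 0, 0, 1, 2, 0, 0, 0, 1, 2, 3, 3, 3, 4, 0, 1, 0]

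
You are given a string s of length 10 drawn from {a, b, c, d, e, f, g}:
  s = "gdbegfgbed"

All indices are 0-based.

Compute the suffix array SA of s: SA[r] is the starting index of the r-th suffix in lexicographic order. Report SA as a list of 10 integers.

rank→(start, suffix):
  0 → (7, 'bed')
  1 → (2, 'begfgbed')
  2 → (9, 'd')
  3 → (1, 'dbegfgbed')
  4 → (8, 'ed')
  5 → (3, 'egfgbed')
  6 → (5, 'fgbed')
  7 → (6, 'gbed')
  8 → (0, 'gdbegfgbed')
  9 → (4, 'gfgbed')

[7, 2, 9, 1, 8, 3, 5, 6, 0, 4]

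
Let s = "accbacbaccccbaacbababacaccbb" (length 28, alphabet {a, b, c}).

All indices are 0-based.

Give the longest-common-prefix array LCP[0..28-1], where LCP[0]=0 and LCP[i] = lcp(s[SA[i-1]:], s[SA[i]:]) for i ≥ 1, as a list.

sorted suffixes:
  #0 SA[0]=13  'aacbababacaccbb'
  #1 SA[1]=17  'ababacaccbb'
  #2 SA[2]=19  'abacaccbb'
  #3 SA[3]=21  'acaccbb'
  #4 SA[4]=14  'acbababacaccbb'
  #5 SA[5]=4  'acbaccccbaacbababacaccbb'
  #6 SA[6]=0  'accbacbaccccbaacbababacaccbb'
  #7 SA[7]=23  'accbb'
  #8 SA[8]=7  'accccbaacbababacaccbb'
  #9 SA[9]=27  'b'
  #10 SA[10]=12  'baacbababacaccbb'
  #11 SA[11]=16  'bababacaccbb'
  #12 SA[12]=18  'babacaccbb'
  #13 SA[13]=20  'bacaccbb'
  #14 SA[14]=3  'bacbaccccbaacbababacaccbb'
  #15 SA[15]=6  'baccccbaacbababacaccbb'
  #16 SA[16]=26  'bb'
  #17 SA[17]=22  'caccbb'
  #18 SA[18]=11  'cbaacbababacaccbb'
  #19 SA[19]=15  'cbababacaccbb'
  #20 SA[20]=2  'cbacbaccccbaacbababacaccbb'
  #21 SA[21]=5  'cbaccccbaacbababacaccbb'
  #22 SA[22]=25  'cbb'
  #23 SA[23]=10  'ccbaacbababacaccbb'
  #24 SA[24]=1  'ccbacbaccccbaacbababacaccbb'
  #25 SA[25]=24  'ccbb'
  #26 SA[26]=9  'cccbaacbababacaccbb'
  #27 SA[27]=8  'ccccbaacbababacaccbb'

SA = [13, 17, 19, 21, 14, 4, 0, 23, 7, 27, 12, 16, 18, 20, 3, 6, 26, 22, 11, 15, 2, 5, 25, 10, 1, 24, 9, 8]
[i] adj suffixes → lcp
  [1] 13/17 → 1 ('a')
  [2] 17/19 → 3 ('aba')
  [3] 19/21 → 1 ('a')
  [4] 21/14 → 2 ('ac')
  [5] 14/4 → 4 ('acba')
  [6] 4/0 → 2 ('ac')
  [7] 0/23 → 4 ('accb')
  [8] 23/7 → 3 ('acc')
  [9] 7/27 → 0 ('')
  [10] 27/12 → 1 ('b')
  [11] 12/16 → 2 ('ba')
  [12] 16/18 → 4 ('baba')
  [13] 18/20 → 2 ('ba')
  [14] 20/3 → 3 ('bac')
  [15] 3/6 → 3 ('bac')
  [16] 6/26 → 1 ('b')
  [17] 26/22 → 0 ('')
  [18] 22/11 → 1 ('c')
  [19] 11/15 → 3 ('cba')
  [20] 15/2 → 3 ('cba')
  [21] 2/5 → 4 ('cbac')
  [22] 5/25 → 2 ('cb')
  [23] 25/10 → 1 ('c')
  [24] 10/1 → 4 ('ccba')
  [25] 1/24 → 3 ('ccb')
  [26] 24/9 → 2 ('cc')
  [27] 9/8 → 3 ('ccc')

[0, 1, 3, 1, 2, 4, 2, 4, 3, 0, 1, 2, 4, 2, 3, 3, 1, 0, 1, 3, 3, 4, 2, 1, 4, 3, 2, 3]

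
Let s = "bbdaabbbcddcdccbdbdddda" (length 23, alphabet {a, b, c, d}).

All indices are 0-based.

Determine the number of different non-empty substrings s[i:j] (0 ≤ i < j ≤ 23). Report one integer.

246

rank | idx | suffix
   0 |  22 | a
   1 |   3 | aabbbcddcdccbdbdddda
   2 |   4 | abbbcddcdccbdbdddda
   3 |   5 | bbbcddcdccbdbdddda
   4 |   6 | bbcddcdccbdbdddda
   5 |   0 | bbdaabbbcddcdccbdbdddda
   6 |   7 | bcddcdccbdbdddda
   7 |   1 | bdaabbbcddcdccbdbdddda
   8 |  15 | bdbdddda
   9 |  17 | bdddda
  10 |  14 | cbdbdddda
  11 |  13 | ccbdbdddda
  12 |  11 | cdccbdbdddda
  13 |   8 | cddcdccbdbdddda
  14 |  21 | da
  15 |   2 | daabbbcddcdccbdbdddda
  16 |  16 | dbdddda
  17 |  12 | dccbdbdddda
  18 |  10 | dcdccbdbdddda
  19 |  20 | dda
  20 |   9 | ddcdccbdbdddda
  21 |  19 | ddda
  22 |  18 | dddda

SA = [22, 3, 4, 5, 6, 0, 7, 1, 15, 17, 14, 13, 11, 8, 21, 2, 16, 12, 10, 20, 9, 19, 18]
[i] adj suffixes → lcp
  [1] 22/3 → 1 ('a')
  [2] 3/4 → 1 ('a')
  [3] 4/5 → 0 ('')
  [4] 5/6 → 2 ('bb')
  [5] 6/0 → 2 ('bb')
  [6] 0/7 → 1 ('b')
  [7] 7/1 → 1 ('b')
  [8] 1/15 → 2 ('bd')
  [9] 15/17 → 2 ('bd')
  [10] 17/14 → 0 ('')
  [11] 14/13 → 1 ('c')
  [12] 13/11 → 1 ('c')
  [13] 11/8 → 2 ('cd')
  [14] 8/21 → 0 ('')
  [15] 21/2 → 2 ('da')
  [16] 2/16 → 1 ('d')
  [17] 16/12 → 1 ('d')
  [18] 12/10 → 2 ('dc')
  [19] 10/20 → 1 ('d')
  [20] 20/9 → 2 ('dd')
  [21] 9/19 → 2 ('dd')
  [22] 19/18 → 3 ('ddd')

n(n+1)/2 = 23·24/2 = 276
Σ LCP = 0 + 1 + 1 + 0 + 2 + 2 + 1 + 1 + 2 + 2 + 0 + 1 + 1 + 2 + 0 + 2 + 1 + 1 + 2 + 1 + 2 + 2 + 3 = 30
distinct = 276 − 30 = 246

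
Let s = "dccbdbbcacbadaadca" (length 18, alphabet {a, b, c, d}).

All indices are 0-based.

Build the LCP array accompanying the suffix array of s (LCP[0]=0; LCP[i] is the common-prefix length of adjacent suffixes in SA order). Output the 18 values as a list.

[0, 1, 1, 1, 2, 0, 1, 1, 1, 0, 2, 1, 2, 1, 0, 1, 1, 2]

rank | idx | suffix
   0 |  17 | a
   1 |  13 | aadca
   2 |   8 | acbadaadca
   3 |  11 | adaadca
   4 |  14 | adca
   5 |  10 | badaadca
   6 |   5 | bbcacbadaadca
   7 |   6 | bcacbadaadca
   8 |   3 | bdbbcacbadaadca
   9 |  16 | ca
  10 |   7 | cacbadaadca
  11 |   9 | cbadaadca
  12 |   2 | cbdbbcacbadaadca
  13 |   1 | ccbdbbcacbadaadca
  14 |  12 | daadca
  15 |   4 | dbbcacbadaadca
  16 |  15 | dca
  17 |   0 | dccbdbbcacbadaadca

SA = [17, 13, 8, 11, 14, 10, 5, 6, 3, 16, 7, 9, 2, 1, 12, 4, 15, 0]
[i] adj suffixes → lcp
  [1] 17/13 → 1 ('a')
  [2] 13/8 → 1 ('a')
  [3] 8/11 → 1 ('a')
  [4] 11/14 → 2 ('ad')
  [5] 14/10 → 0 ('')
  [6] 10/5 → 1 ('b')
  [7] 5/6 → 1 ('b')
  [8] 6/3 → 1 ('b')
  [9] 3/16 → 0 ('')
  [10] 16/7 → 2 ('ca')
  [11] 7/9 → 1 ('c')
  [12] 9/2 → 2 ('cb')
  [13] 2/1 → 1 ('c')
  [14] 1/12 → 0 ('')
  [15] 12/4 → 1 ('d')
  [16] 4/15 → 1 ('d')
  [17] 15/0 → 2 ('dc')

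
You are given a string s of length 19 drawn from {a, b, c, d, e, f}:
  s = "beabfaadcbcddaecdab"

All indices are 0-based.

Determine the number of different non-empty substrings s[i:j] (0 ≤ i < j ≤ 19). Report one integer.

174

rank→(start, suffix):
  0 → (5, 'aadcbcddaecdab')
  1 → (17, 'ab')
  2 → (2, 'abfaadcbcddaecdab')
  3 → (6, 'adcbcddaecdab')
  4 → (13, 'aecdab')
  5 → (18, 'b')
  6 → (9, 'bcddaecdab')
  7 → (0, 'beabfaadcbcddaecdab')
  8 → (3, 'bfaadcbcddaecdab')
  9 → (8, 'cbcddaecdab')
  10 → (15, 'cdab')
  11 → (10, 'cddaecdab')
  12 → (16, 'dab')
  13 → (12, 'daecdab')
  14 → (7, 'dcbcddaecdab')
  15 → (11, 'ddaecdab')
  16 → (1, 'eabfaadcbcddaecdab')
  17 → (14, 'ecdab')
  18 → (4, 'faadcbcddaecdab')

SA = [5, 17, 2, 6, 13, 18, 9, 0, 3, 8, 15, 10, 16, 12, 7, 11, 1, 14, 4]
[i] adj suffixes → lcp
  [1] 5/17 → 1 ('a')
  [2] 17/2 → 2 ('ab')
  [3] 2/6 → 1 ('a')
  [4] 6/13 → 1 ('a')
  [5] 13/18 → 0 ('')
  [6] 18/9 → 1 ('b')
  [7] 9/0 → 1 ('b')
  [8] 0/3 → 1 ('b')
  [9] 3/8 → 0 ('')
  [10] 8/15 → 1 ('c')
  [11] 15/10 → 2 ('cd')
  [12] 10/16 → 0 ('')
  [13] 16/12 → 2 ('da')
  [14] 12/7 → 1 ('d')
  [15] 7/11 → 1 ('d')
  [16] 11/1 → 0 ('')
  [17] 1/14 → 1 ('e')
  [18] 14/4 → 0 ('')

n(n+1)/2 = 19·20/2 = 190
Σ LCP = 0 + 1 + 2 + 1 + 1 + 0 + 1 + 1 + 1 + 0 + 1 + 2 + 0 + 2 + 1 + 1 + 0 + 1 + 0 = 16
distinct = 190 − 16 = 174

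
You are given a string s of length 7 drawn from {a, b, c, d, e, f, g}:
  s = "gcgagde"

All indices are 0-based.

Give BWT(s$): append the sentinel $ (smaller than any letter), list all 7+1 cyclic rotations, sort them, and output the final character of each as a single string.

egggdc$a

rank  rotation  last
    0  $gcgagde  e
    1  agde$gcg  g
    2  cgagde$g  g
    3  de$gcgag  g
    4  e$gcgagd  d
    5  gagde$gc  c
    6  gcgagde$  $
    7  gde$gcga  a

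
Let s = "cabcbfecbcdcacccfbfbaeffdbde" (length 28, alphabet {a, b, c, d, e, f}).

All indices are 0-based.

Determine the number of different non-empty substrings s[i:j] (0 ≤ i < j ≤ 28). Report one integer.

378

sorted suffixes:
  #0 SA[0]=1  'abcbfecbcdcacccfbfbaeffdbde'
  #1 SA[1]=12  'acccfbfbaeffdbde'
  #2 SA[2]=20  'aeffdbde'
  #3 SA[3]=19  'baeffdbde'
  #4 SA[4]=2  'bcbfecbcdcacccfbfbaeffdbde'
  #5 SA[5]=8  'bcdcacccfbfbaeffdbde'
  #6 SA[6]=25  'bde'
  #7 SA[7]=17  'bfbaeffdbde'
  #8 SA[8]=4  'bfecbcdcacccfbfbaeffdbde'
  #9 SA[9]=0  'cabcbfecbcdcacccfbfbaeffdbde'
  #10 SA[10]=11  'cacccfbfbaeffdbde'
  #11 SA[11]=7  'cbcdcacccfbfbaeffdbde'
  #12 SA[12]=3  'cbfecbcdcacccfbfbaeffdbde'
  #13 SA[13]=13  'cccfbfbaeffdbde'
  #14 SA[14]=14  'ccfbfbaeffdbde'
  #15 SA[15]=9  'cdcacccfbfbaeffdbde'
  #16 SA[16]=15  'cfbfbaeffdbde'
  #17 SA[17]=24  'dbde'
  #18 SA[18]=10  'dcacccfbfbaeffdbde'
  #19 SA[19]=26  'de'
  #20 SA[20]=27  'e'
  #21 SA[21]=6  'ecbcdcacccfbfbaeffdbde'
  #22 SA[22]=21  'effdbde'
  #23 SA[23]=18  'fbaeffdbde'
  #24 SA[24]=16  'fbfbaeffdbde'
  #25 SA[25]=23  'fdbde'
  #26 SA[26]=5  'fecbcdcacccfbfbaeffdbde'
  #27 SA[27]=22  'ffdbde'

SA = [1, 12, 20, 19, 2, 8, 25, 17, 4, 0, 11, 7, 3, 13, 14, 9, 15, 24, 10, 26, 27, 6, 21, 18, 16, 23, 5, 22]
rank  pair      lcp
   1  s[1:],s[12:]  1  'a'
   2  s[12:],s[20:]  1  'a'
   3  s[20:],s[19:]  0  ''
   4  s[19:],s[2:]  1  'b'
   5  s[2:],s[8:]  2  'bc'
   6  s[8:],s[25:]  1  'b'
   7  s[25:],s[17:]  1  'b'
   8  s[17:],s[4:]  2  'bf'
   9  s[4:],s[0:]  0  ''
  10  s[0:],s[11:]  2  'ca'
  11  s[11:],s[7:]  1  'c'
  12  s[7:],s[3:]  2  'cb'
  13  s[3:],s[13:]  1  'c'
  14  s[13:],s[14:]  2  'cc'
  15  s[14:],s[9:]  1  'c'
  16  s[9:],s[15:]  1  'c'
  17  s[15:],s[24:]  0  ''
  18  s[24:],s[10:]  1  'd'
  19  s[10:],s[26:]  1  'd'
  20  s[26:],s[27:]  0  ''
  21  s[27:],s[6:]  1  'e'
  22  s[6:],s[21:]  1  'e'
  23  s[21:],s[18:]  0  ''
  24  s[18:],s[16:]  2  'fb'
  25  s[16:],s[23:]  1  'f'
  26  s[23:],s[5:]  1  'f'
  27  s[5:],s[22:]  1  'f'

n(n+1)/2 = 28·29/2 = 406
Σ LCP = 0 + 1 + 1 + 0 + 1 + 2 + 1 + 1 + 2 + 0 + 2 + 1 + 2 + 1 + 2 + 1 + 1 + 0 + 1 + 1 + 0 + 1 + 1 + 0 + 2 + 1 + 1 + 1 = 28
distinct = 406 − 28 = 378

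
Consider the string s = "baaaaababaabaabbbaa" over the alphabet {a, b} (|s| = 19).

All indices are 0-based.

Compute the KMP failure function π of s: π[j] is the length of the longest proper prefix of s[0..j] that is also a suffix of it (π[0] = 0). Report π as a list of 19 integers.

π[0] = 0
j=1 s[j]='a': π[1]=0 (border '')
j=2 s[j]='a': π[2]=0 (border '')
j=3 s[j]='a': π[3]=0 (border '')
j=4 s[j]='a': π[4]=0 (border '')
j=5 s[j]='a': π[5]=0 (border '')
j=6 s[j]='b': π[6]=1 (border 'b')
j=7 s[j]='a': π[7]=2 (border 'ba')
j=8 s[j]='b': k: 2→0; π[8]=1 (border 'b')
j=9 s[j]='a': π[9]=2 (border 'ba')
j=10 s[j]='a': π[10]=3 (border 'baa')
j=11 s[j]='b': k: 3→0; π[11]=1 (border 'b')
j=12 s[j]='a': π[12]=2 (border 'ba')
j=13 s[j]='a': π[13]=3 (border 'baa')
j=14 s[j]='b': k: 3→0; π[14]=1 (border 'b')
j=15 s[j]='b': k: 1→0; π[15]=1 (border 'b')
j=16 s[j]='b': k: 1→0; π[16]=1 (border 'b')
j=17 s[j]='a': π[17]=2 (border 'ba')
j=18 s[j]='a': π[18]=3 (border 'baa')

[0, 0, 0, 0, 0, 0, 1, 2, 1, 2, 3, 1, 2, 3, 1, 1, 1, 2, 3]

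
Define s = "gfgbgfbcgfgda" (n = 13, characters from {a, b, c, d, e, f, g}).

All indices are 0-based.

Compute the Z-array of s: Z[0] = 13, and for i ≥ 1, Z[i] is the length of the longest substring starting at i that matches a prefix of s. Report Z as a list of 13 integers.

[13, 0, 1, 0, 2, 0, 0, 0, 3, 0, 1, 0, 0]

Z[0]=13
i=1: outside box; Z[1]=0
i=2: outside box; Z[2]=1 scan→box=[2,3)
i=3: outside box; Z[3]=0
i=4: outside box; Z[4]=2 scan→box=[4,6)
i=5: min(r-i=1, Z[1]=0)=0; Z[5]=0
i=6: outside box; Z[6]=0
i=7: outside box; Z[7]=0
i=8: outside box; Z[8]=3 scan→box=[8,11)
i=9: min(r-i=2, Z[1]=0)=0; Z[9]=0
i=10: min(r-i=1, Z[2]=1)=1; Z[10]=1
i=11: outside box; Z[11]=0
i=12: outside box; Z[12]=0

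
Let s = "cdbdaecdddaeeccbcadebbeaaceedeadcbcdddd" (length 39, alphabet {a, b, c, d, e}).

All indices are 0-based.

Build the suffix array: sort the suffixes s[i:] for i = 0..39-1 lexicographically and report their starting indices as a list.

[23, 24, 30, 17, 4, 10, 20, 15, 33, 2, 21, 16, 14, 32, 13, 0, 6, 34, 25, 38, 3, 9, 1, 31, 37, 8, 36, 7, 35, 28, 18, 22, 29, 19, 12, 5, 27, 11, 26]

rank→(start, suffix):
  0 → (23, 'aaceedeadcbcdddd')
  1 → (24, 'aceedeadcbcdddd')
  2 → (30, 'adcbcdddd')
  3 → (17, 'adebbeaaceedeadcbcdddd')
  4 → (4, 'aecdddaeeccbcadebbeaaceedeadcbcdddd')
  5 → (10, 'aeeccbcadebbeaaceedeadcbcdddd')
  6 → (20, 'bbeaaceedeadcbcdddd')
  7 → (15, 'bcadebbeaaceedeadcbcdddd')
  8 → (33, 'bcdddd')
  9 → (2, 'bdaecdddaeeccbcadebbeaaceedeadcbcdddd')
  10 → (21, 'beaaceedeadcbcdddd')
  11 → (16, 'cadebbeaaceedeadcbcdddd')
  12 → (14, 'cbcadebbeaaceedeadcbcdddd')
  13 → (32, 'cbcdddd')
  14 → (13, 'ccbcadebbeaaceedeadcbcdddd')
  15 → (0, 'cdbdaecdddaeeccbcadebbeaaceedeadcbcdddd')
  16 → (6, 'cdddaeeccbcadebbeaaceedeadcbcdddd')
  17 → (34, 'cdddd')
  18 → (25, 'ceedeadcbcdddd')
  19 → (38, 'd')
  20 → (3, 'daecdddaeeccbcadebbeaaceedeadcbcdddd')
  21 → (9, 'daeeccbcadebbeaaceedeadcbcdddd')
  22 → (1, 'dbdaecdddaeeccbcadebbeaaceedeadcbcdddd')
  23 → (31, 'dcbcdddd')
  24 → (37, 'dd')
  25 → (8, 'ddaeeccbcadebbeaaceedeadcbcdddd')
  26 → (36, 'ddd')
  27 → (7, 'dddaeeccbcadebbeaaceedeadcbcdddd')
  28 → (35, 'dddd')
  29 → (28, 'deadcbcdddd')
  30 → (18, 'debbeaaceedeadcbcdddd')
  31 → (22, 'eaaceedeadcbcdddd')
  32 → (29, 'eadcbcdddd')
  33 → (19, 'ebbeaaceedeadcbcdddd')
  34 → (12, 'eccbcadebbeaaceedeadcbcdddd')
  35 → (5, 'ecdddaeeccbcadebbeaaceedeadcbcdddd')
  36 → (27, 'edeadcbcdddd')
  37 → (11, 'eeccbcadebbeaaceedeadcbcdddd')
  38 → (26, 'eedeadcbcdddd')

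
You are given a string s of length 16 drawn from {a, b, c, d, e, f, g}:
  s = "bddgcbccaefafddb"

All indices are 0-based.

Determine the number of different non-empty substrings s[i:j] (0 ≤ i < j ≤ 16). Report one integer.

126

rank→(start, suffix):
  0 → (8, 'aefafddb')
  1 → (11, 'afddb')
  2 → (15, 'b')
  3 → (5, 'bccaefafddb')
  4 → (0, 'bddgcbccaefafddb')
  5 → (7, 'caefafddb')
  6 → (4, 'cbccaefafddb')
  7 → (6, 'ccaefafddb')
  8 → (14, 'db')
  9 → (13, 'ddb')
  10 → (1, 'ddgcbccaefafddb')
  11 → (2, 'dgcbccaefafddb')
  12 → (9, 'efafddb')
  13 → (10, 'fafddb')
  14 → (12, 'fddb')
  15 → (3, 'gcbccaefafddb')

SA = [8, 11, 15, 5, 0, 7, 4, 6, 14, 13, 1, 2, 9, 10, 12, 3]
rank  pair      lcp
   1  s[8:],s[11:]  1  'a'
   2  s[11:],s[15:]  0  ''
   3  s[15:],s[5:]  1  'b'
   4  s[5:],s[0:]  1  'b'
   5  s[0:],s[7:]  0  ''
   6  s[7:],s[4:]  1  'c'
   7  s[4:],s[6:]  1  'c'
   8  s[6:],s[14:]  0  ''
   9  s[14:],s[13:]  1  'd'
  10  s[13:],s[1:]  2  'dd'
  11  s[1:],s[2:]  1  'd'
  12  s[2:],s[9:]  0  ''
  13  s[9:],s[10:]  0  ''
  14  s[10:],s[12:]  1  'f'
  15  s[12:],s[3:]  0  ''

n(n+1)/2 = 16·17/2 = 136
Σ LCP = 0 + 1 + 0 + 1 + 1 + 0 + 1 + 1 + 0 + 1 + 2 + 1 + 0 + 0 + 1 + 0 = 10
distinct = 136 − 10 = 126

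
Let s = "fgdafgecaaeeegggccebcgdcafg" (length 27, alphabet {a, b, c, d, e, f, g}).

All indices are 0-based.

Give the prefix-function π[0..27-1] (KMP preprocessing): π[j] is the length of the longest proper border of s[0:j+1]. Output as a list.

[0, 0, 0, 0, 1, 2, 0, 0, 0, 0, 0, 0, 0, 0, 0, 0, 0, 0, 0, 0, 0, 0, 0, 0, 0, 1, 2]

π[0] = 0
j=1 s[j]='g': π[1]=0 (border '')
j=2 s[j]='d': π[2]=0 (border '')
j=3 s[j]='a': π[3]=0 (border '')
j=4 s[j]='f': π[4]=1 (border 'f')
j=5 s[j]='g': π[5]=2 (border 'fg')
j=6 s[j]='e': k: 2→0; π[6]=0 (border '')
j=7 s[j]='c': π[7]=0 (border '')
j=8 s[j]='a': π[8]=0 (border '')
j=9 s[j]='a': π[9]=0 (border '')
j=10 s[j]='e': π[10]=0 (border '')
j=11 s[j]='e': π[11]=0 (border '')
j=12 s[j]='e': π[12]=0 (border '')
j=13 s[j]='g': π[13]=0 (border '')
j=14 s[j]='g': π[14]=0 (border '')
j=15 s[j]='g': π[15]=0 (border '')
j=16 s[j]='c': π[16]=0 (border '')
j=17 s[j]='c': π[17]=0 (border '')
j=18 s[j]='e': π[18]=0 (border '')
j=19 s[j]='b': π[19]=0 (border '')
j=20 s[j]='c': π[20]=0 (border '')
j=21 s[j]='g': π[21]=0 (border '')
j=22 s[j]='d': π[22]=0 (border '')
j=23 s[j]='c': π[23]=0 (border '')
j=24 s[j]='a': π[24]=0 (border '')
j=25 s[j]='f': π[25]=1 (border 'f')
j=26 s[j]='g': π[26]=2 (border 'fg')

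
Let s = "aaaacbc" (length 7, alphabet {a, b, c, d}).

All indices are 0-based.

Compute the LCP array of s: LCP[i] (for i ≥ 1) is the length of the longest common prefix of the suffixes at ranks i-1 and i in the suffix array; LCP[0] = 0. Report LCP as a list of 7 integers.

rank | idx | suffix
   0 |   0 | aaaacbc
   1 |   1 | aaacbc
   2 |   2 | aacbc
   3 |   3 | acbc
   4 |   5 | bc
   5 |   6 | c
   6 |   4 | cbc

SA = [0, 1, 2, 3, 5, 6, 4]
[i] adj suffixes → lcp
  [1] 0/1 → 3 ('aaa')
  [2] 1/2 → 2 ('aa')
  [3] 2/3 → 1 ('a')
  [4] 3/5 → 0 ('')
  [5] 5/6 → 0 ('')
  [6] 6/4 → 1 ('c')

[0, 3, 2, 1, 0, 0, 1]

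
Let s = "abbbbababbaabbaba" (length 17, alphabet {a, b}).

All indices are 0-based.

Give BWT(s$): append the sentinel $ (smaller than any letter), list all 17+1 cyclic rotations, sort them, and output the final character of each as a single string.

abbbbba$abbbaaabba

rank  rotation            last
    0  $abbbbababbaabbaba  a
    1  a$abbbbababbaabbab  b
    2  aabbaba$abbbbababb  b
    3  aba$abbbbababbaabb  b
    4  ababbaabbaba$abbbb  b
    5  abbaabbaba$abbbbab  b
    6  abbaba$abbbbababba  a
    7  abbbbababbaabbaba$  $
    8  ba$abbbbababbaabba  a
    9  baabbaba$abbbbabab  b
   10  baba$abbbbababbaab  b
   11  bababbaabbaba$abbb  b
   12  babbaabbaba$abbbba  a
   13  bbaabbaba$abbbbaba  a
   14  bbaba$abbbbababbaa  a
   15  bbababbaabbaba$abb  b
   16  bbbababbaabbaba$ab  b
   17  bbbbababbaabbaba$a  a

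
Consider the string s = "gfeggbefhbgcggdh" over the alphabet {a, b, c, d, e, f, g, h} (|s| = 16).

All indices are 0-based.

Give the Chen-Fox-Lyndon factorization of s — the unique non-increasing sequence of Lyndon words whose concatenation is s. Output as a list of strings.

["g", "f", "egg", "befhbgcggdh"]

emit factor 1: 'g' (i=0, period=1)
emit factor 2: 'f' (i=1, period=1)
emit factor 3: 'egg' (i=2, period=3)
emit factor 4: 'befhbgcggdh' (i=5, period=11)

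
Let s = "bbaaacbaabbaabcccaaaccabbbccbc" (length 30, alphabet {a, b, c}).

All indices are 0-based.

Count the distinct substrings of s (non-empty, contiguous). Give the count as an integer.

406

rank | idx | suffix
   0 |   2 | aaacbaabbaabcccaaaccabbbccbc
   1 |  17 | aaaccabbbccbc
   2 |   7 | aabbaabcccaaaccabbbccbc
   3 |  11 | aabcccaaaccabbbccbc
   4 |   3 | aacbaabbaabcccaaaccabbbccbc
   5 |  18 | aaccabbbccbc
   6 |   8 | abbaabcccaaaccabbbccbc
   7 |  22 | abbbccbc
   8 |  12 | abcccaaaccabbbccbc
   9 |   4 | acbaabbaabcccaaaccabbbccbc
  10 |  19 | accabbbccbc
  11 |   1 | baaacbaabbaabcccaaaccabbbccbc
  12 |   6 | baabbaabcccaaaccabbbccbc
  13 |  10 | baabcccaaaccabbbccbc
  14 |   0 | bbaaacbaabbaabcccaaaccabbbccbc
  15 |   9 | bbaabcccaaaccabbbccbc
  16 |  23 | bbbccbc
  17 |  24 | bbccbc
  18 |  28 | bc
  19 |  25 | bccbc
  20 |  13 | bcccaaaccabbbccbc
  21 |  29 | c
  22 |  16 | caaaccabbbccbc
  23 |  21 | cabbbccbc
  24 |   5 | cbaabbaabcccaaaccabbbccbc
  25 |  27 | cbc
  26 |  15 | ccaaaccabbbccbc
  27 |  20 | ccabbbccbc
  28 |  26 | ccbc
  29 |  14 | cccaaaccabbbccbc

SA = [2, 17, 7, 11, 3, 18, 8, 22, 12, 4, 19, 1, 6, 10, 0, 9, 23, 24, 28, 25, 13, 29, 16, 21, 5, 27, 15, 20, 26, 14]
rank  pair      lcp
   1  s[2:],s[17:]  4  'aaac'
   2  s[17:],s[7:]  2  'aa'
   3  s[7:],s[11:]  3  'aab'
   4  s[11:],s[3:]  2  'aa'
   5  s[3:],s[18:]  3  'aac'
   6  s[18:],s[8:]  1  'a'
   7  s[8:],s[22:]  3  'abb'
   8  s[22:],s[12:]  2  'ab'
   9  s[12:],s[4:]  1  'a'
  10  s[4:],s[19:]  2  'ac'
  11  s[19:],s[1:]  0  ''
  12  s[1:],s[6:]  3  'baa'
  13  s[6:],s[10:]  4  'baab'
  14  s[10:],s[0:]  1  'b'
  15  s[0:],s[9:]  4  'bbaa'
  16  s[9:],s[23:]  2  'bb'
  17  s[23:],s[24:]  2  'bb'
  18  s[24:],s[28:]  1  'b'
  19  s[28:],s[25:]  2  'bc'
  20  s[25:],s[13:]  3  'bcc'
  21  s[13:],s[29:]  0  ''
  22  s[29:],s[16:]  1  'c'
  23  s[16:],s[21:]  2  'ca'
  24  s[21:],s[5:]  1  'c'
  25  s[5:],s[27:]  2  'cb'
  26  s[27:],s[15:]  1  'c'
  27  s[15:],s[20:]  3  'cca'
  28  s[20:],s[26:]  2  'cc'
  29  s[26:],s[14:]  2  'cc'

n(n+1)/2 = 30·31/2 = 465
Σ LCP = 0 + 4 + 2 + 3 + 2 + 3 + 1 + 3 + 2 + 1 + 2 + 0 + 3 + 4 + 1 + 4 + 2 + 2 + 1 + 2 + 3 + 0 + 1 + 2 + 1 + 2 + 1 + 3 + 2 + 2 = 59
distinct = 465 − 59 = 406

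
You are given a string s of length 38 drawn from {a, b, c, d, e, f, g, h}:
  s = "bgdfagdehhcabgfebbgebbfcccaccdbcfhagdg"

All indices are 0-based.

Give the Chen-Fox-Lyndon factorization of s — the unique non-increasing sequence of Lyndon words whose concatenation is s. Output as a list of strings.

["bgdf", "agdehhc", "abgfebbgebbfcccaccdbcfhagdg"]

emit factor 1: 'bgdf' (i=0, period=4)
emit factor 2: 'agdehhc' (i=4, period=7)
emit factor 3: 'abgfebbgebbfcccaccdbcfhagdg' (i=11, period=27)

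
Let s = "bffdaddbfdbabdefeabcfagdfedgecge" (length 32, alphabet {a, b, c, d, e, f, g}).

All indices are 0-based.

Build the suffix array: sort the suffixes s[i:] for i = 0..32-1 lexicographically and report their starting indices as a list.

[17, 11, 4, 21, 10, 18, 12, 7, 0, 19, 29, 3, 9, 6, 5, 13, 23, 26, 31, 16, 28, 25, 14, 20, 2, 8, 15, 24, 1, 22, 30, 27]

rank | idx | suffix
   0 |  17 | abcfagdfedgecge
   1 |  11 | abdefeabcfagdfedgecge
   2 |   4 | addbfdbabdefeabcfagdfedgecge
   3 |  21 | agdfedgecge
   4 |  10 | babdefeabcfagdfedgecge
   5 |  18 | bcfagdfedgecge
   6 |  12 | bdefeabcfagdfedgecge
   7 |   7 | bfdbabdefeabcfagdfedgecge
   8 |   0 | bffdaddbfdbabdefeabcfagdfedgecge
   9 |  19 | cfagdfedgecge
  10 |  29 | cge
  11 |   3 | daddbfdbabdefeabcfagdfedgecge
  12 |   9 | dbabdefeabcfagdfedgecge
  13 |   6 | dbfdbabdefeabcfagdfedgecge
  14 |   5 | ddbfdbabdefeabcfagdfedgecge
  15 |  13 | defeabcfagdfedgecge
  16 |  23 | dfedgecge
  17 |  26 | dgecge
  18 |  31 | e
  19 |  16 | eabcfagdfedgecge
  20 |  28 | ecge
  21 |  25 | edgecge
  22 |  14 | efeabcfagdfedgecge
  23 |  20 | fagdfedgecge
  24 |   2 | fdaddbfdbabdefeabcfagdfedgecge
  25 |   8 | fdbabdefeabcfagdfedgecge
  26 |  15 | feabcfagdfedgecge
  27 |  24 | fedgecge
  28 |   1 | ffdaddbfdbabdefeabcfagdfedgecge
  29 |  22 | gdfedgecge
  30 |  30 | ge
  31 |  27 | gecge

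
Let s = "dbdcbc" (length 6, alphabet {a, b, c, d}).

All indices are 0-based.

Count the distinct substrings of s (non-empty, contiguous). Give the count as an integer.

18

rank | idx | suffix
   0 |   4 | bc
   1 |   1 | bdcbc
   2 |   5 | c
   3 |   3 | cbc
   4 |   0 | dbdcbc
   5 |   2 | dcbc

SA = [4, 1, 5, 3, 0, 2]
[i] adj suffixes → lcp
  [1] 4/1 → 1 ('b')
  [2] 1/5 → 0 ('')
  [3] 5/3 → 1 ('c')
  [4] 3/0 → 0 ('')
  [5] 0/2 → 1 ('d')

n(n+1)/2 = 6·7/2 = 21
Σ LCP = 0 + 1 + 0 + 1 + 0 + 1 = 3
distinct = 21 − 3 = 18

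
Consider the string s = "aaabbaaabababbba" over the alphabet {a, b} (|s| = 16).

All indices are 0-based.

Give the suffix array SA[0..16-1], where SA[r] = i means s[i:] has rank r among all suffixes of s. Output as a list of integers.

[15, 5, 0, 6, 1, 7, 9, 2, 11, 14, 4, 8, 10, 13, 3, 12]

rank→(start, suffix):
  0 → (15, 'a')
  1 → (5, 'aaabababbba')
  2 → (0, 'aaabbaaabababbba')
  3 → (6, 'aabababbba')
  4 → (1, 'aabbaaabababbba')
  5 → (7, 'abababbba')
  6 → (9, 'ababbba')
  7 → (2, 'abbaaabababbba')
  8 → (11, 'abbba')
  9 → (14, 'ba')
  10 → (4, 'baaabababbba')
  11 → (8, 'bababbba')
  12 → (10, 'babbba')
  13 → (13, 'bba')
  14 → (3, 'bbaaabababbba')
  15 → (12, 'bbba')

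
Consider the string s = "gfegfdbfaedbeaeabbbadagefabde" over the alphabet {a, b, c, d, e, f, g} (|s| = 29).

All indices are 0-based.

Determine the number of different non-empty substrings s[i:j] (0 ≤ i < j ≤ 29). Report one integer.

sorted suffixes:
  #0 SA[0]=15  'abbbadagefabde'
  #1 SA[1]=25  'abde'
  #2 SA[2]=19  'adagefabde'
  #3 SA[3]=13  'aeabbbadagefabde'
  #4 SA[4]=8  'aedbeaeabbbadagefabde'
  #5 SA[5]=21  'agefabde'
  #6 SA[6]=18  'badagefabde'
  #7 SA[7]=17  'bbadagefabde'
  #8 SA[8]=16  'bbbadagefabde'
  #9 SA[9]=26  'bde'
  #10 SA[10]=11  'beaeabbbadagefabde'
  #11 SA[11]=6  'bfaedbeaeabbbadagefabde'
  #12 SA[12]=20  'dagefabde'
  #13 SA[13]=10  'dbeaeabbbadagefabde'
  #14 SA[14]=5  'dbfaedbeaeabbbadagefabde'
  #15 SA[15]=27  'de'
  #16 SA[16]=28  'e'
  #17 SA[17]=14  'eabbbadagefabde'
  #18 SA[18]=12  'eaeabbbadagefabde'
  #19 SA[19]=9  'edbeaeabbbadagefabde'
  #20 SA[20]=23  'efabde'
  #21 SA[21]=2  'egfdbfaedbeaeabbbadagefabde'
  #22 SA[22]=24  'fabde'
  #23 SA[23]=7  'faedbeaeabbbadagefabde'
  #24 SA[24]=4  'fdbfaedbeaeabbbadagefabde'
  #25 SA[25]=1  'fegfdbfaedbeaeabbbadagefabde'
  #26 SA[26]=22  'gefabde'
  #27 SA[27]=3  'gfdbfaedbeaeabbbadagefabde'
  #28 SA[28]=0  'gfegfdbfaedbeaeabbbadagefabde'

SA = [15, 25, 19, 13, 8, 21, 18, 17, 16, 26, 11, 6, 20, 10, 5, 27, 28, 14, 12, 9, 23, 2, 24, 7, 4, 1, 22, 3, 0]
i: (SA[i-1],SA[i]) lcp shared
  1: (15,25) 2 'ab'
  2: (25,19) 1 'a'
  3: (19,13) 1 'a'
  4: (13,8) 2 'ae'
  5: (8,21) 1 'a'
  6: (21,18) 0 ''
  7: (18,17) 1 'b'
  8: (17,16) 2 'bb'
  9: (16,26) 1 'b'
  10: (26,11) 1 'b'
  11: (11,6) 1 'b'
  12: (6,20) 0 ''
  13: (20,10) 1 'd'
  14: (10,5) 2 'db'
  15: (5,27) 1 'd'
  16: (27,28) 0 ''
  17: (28,14) 1 'e'
  18: (14,12) 2 'ea'
  19: (12,9) 1 'e'
  20: (9,23) 1 'e'
  21: (23,2) 1 'e'
  22: (2,24) 0 ''
  23: (24,7) 2 'fa'
  24: (7,4) 1 'f'
  25: (4,1) 1 'f'
  26: (1,22) 0 ''
  27: (22,3) 1 'g'
  28: (3,0) 2 'gf'

n(n+1)/2 = 29·30/2 = 435
Σ LCP = 0 + 2 + 1 + 1 + 2 + 1 + 0 + 1 + 2 + 1 + 1 + 1 + 0 + 1 + 2 + 1 + 0 + 1 + 2 + 1 + 1 + 1 + 0 + 2 + 1 + 1 + 0 + 1 + 2 = 30
distinct = 435 − 30 = 405

405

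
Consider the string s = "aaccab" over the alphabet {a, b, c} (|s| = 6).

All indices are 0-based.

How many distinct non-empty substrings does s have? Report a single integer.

18

rank→(start, suffix):
  0 → (0, 'aaccab')
  1 → (4, 'ab')
  2 → (1, 'accab')
  3 → (5, 'b')
  4 → (3, 'cab')
  5 → (2, 'ccab')

SA = [0, 4, 1, 5, 3, 2]
[i] adj suffixes → lcp
  [1] 0/4 → 1 ('a')
  [2] 4/1 → 1 ('a')
  [3] 1/5 → 0 ('')
  [4] 5/3 → 0 ('')
  [5] 3/2 → 1 ('c')

n(n+1)/2 = 6·7/2 = 21
Σ LCP = 0 + 1 + 1 + 0 + 0 + 1 = 3
distinct = 21 − 3 = 18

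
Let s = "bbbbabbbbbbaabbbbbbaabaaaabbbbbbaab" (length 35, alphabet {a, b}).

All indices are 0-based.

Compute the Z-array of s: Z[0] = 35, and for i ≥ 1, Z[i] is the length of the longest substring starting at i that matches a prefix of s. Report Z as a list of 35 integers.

[35, 3, 2, 1, 0, 4, 4, 5, 3, 2, 1, 0, 0, 4, 4, 5, 3, 2, 1, 0, 0, 1, 0, 0, 0, 0, 4, 4, 5, 3, 2, 1, 0, 0, 1]

Z[0]=35
i=1: fresh scan; Z[1]=3 grow→box=[1,4)
i=2: min(r-i=2, Z[1]=3)=2; Z[2]=2
i=3: min(r-i=1, Z[2]=2)=1; Z[3]=1
i=4: fresh scan; Z[4]=0
i=5: fresh scan; Z[5]=4 grow→box=[5,9)
i=6: min(r-i=3, Z[1]=3)=3; Z[6]=4 grow→box=[6,10)
i=7: min(r-i=3, Z[1]=3)=3; Z[7]=5 grow→box=[7,12)
i=8: min(r-i=4, Z[1]=3)=3; Z[8]=3
i=9: min(r-i=3, Z[2]=2)=2; Z[9]=2
i=10: min(r-i=2, Z[3]=1)=1; Z[10]=1
i=11: min(r-i=1, Z[4]=0)=0; Z[11]=0
i=12: fresh scan; Z[12]=0
i=13: fresh scan; Z[13]=4 grow→box=[13,17)
i=14: min(r-i=3, Z[1]=3)=3; Z[14]=4 grow→box=[14,18)
i=15: min(r-i=3, Z[1]=3)=3; Z[15]=5 grow→box=[15,20)
i=16: min(r-i=4, Z[1]=3)=3; Z[16]=3
i=17: min(r-i=3, Z[2]=2)=2; Z[17]=2
i=18: min(r-i=2, Z[3]=1)=1; Z[18]=1
i=19: min(r-i=1, Z[4]=0)=0; Z[19]=0
i=20: fresh scan; Z[20]=0
i=21: fresh scan; Z[21]=1 grow→box=[21,22)
i=22: fresh scan; Z[22]=0
i=23: fresh scan; Z[23]=0
i=24: fresh scan; Z[24]=0
i=25: fresh scan; Z[25]=0
i=26: fresh scan; Z[26]=4 grow→box=[26,30)
i=27: min(r-i=3, Z[1]=3)=3; Z[27]=4 grow→box=[27,31)
i=28: min(r-i=3, Z[1]=3)=3; Z[28]=5 grow→box=[28,33)
i=29: min(r-i=4, Z[1]=3)=3; Z[29]=3
i=30: min(r-i=3, Z[2]=2)=2; Z[30]=2
i=31: min(r-i=2, Z[3]=1)=1; Z[31]=1
i=32: min(r-i=1, Z[4]=0)=0; Z[32]=0
i=33: fresh scan; Z[33]=0
i=34: fresh scan; Z[34]=1 grow→box=[34,35)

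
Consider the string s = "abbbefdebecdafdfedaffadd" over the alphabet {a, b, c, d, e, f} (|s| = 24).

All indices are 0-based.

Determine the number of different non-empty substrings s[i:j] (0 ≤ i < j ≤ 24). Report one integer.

276

rank→(start, suffix):
  0 → (0, 'abbbefdebecdafdfedaffadd')
  1 → (21, 'add')
  2 → (12, 'afdfedaffadd')
  3 → (18, 'affadd')
  4 → (1, 'bbbefdebecdafdfedaffadd')
  5 → (2, 'bbefdebecdafdfedaffadd')
  6 → (8, 'becdafdfedaffadd')
  7 → (3, 'befdebecdafdfedaffadd')
  8 → (10, 'cdafdfedaffadd')
  9 → (23, 'd')
  10 → (11, 'dafdfedaffadd')
  11 → (17, 'daffadd')
  12 → (22, 'dd')
  13 → (6, 'debecdafdfedaffadd')
  14 → (14, 'dfedaffadd')
  15 → (7, 'ebecdafdfedaffadd')
  16 → (9, 'ecdafdfedaffadd')
  17 → (16, 'edaffadd')
  18 → (4, 'efdebecdafdfedaffadd')
  19 → (20, 'fadd')
  20 → (5, 'fdebecdafdfedaffadd')
  21 → (13, 'fdfedaffadd')
  22 → (15, 'fedaffadd')
  23 → (19, 'ffadd')

SA = [0, 21, 12, 18, 1, 2, 8, 3, 10, 23, 11, 17, 22, 6, 14, 7, 9, 16, 4, 20, 5, 13, 15, 19]
[i] adj suffixes → lcp
  [1] 0/21 → 1 ('a')
  [2] 21/12 → 1 ('a')
  [3] 12/18 → 2 ('af')
  [4] 18/1 → 0 ('')
  [5] 1/2 → 2 ('bb')
  [6] 2/8 → 1 ('b')
  [7] 8/3 → 2 ('be')
  [8] 3/10 → 0 ('')
  [9] 10/23 → 0 ('')
  [10] 23/11 → 1 ('d')
  [11] 11/17 → 3 ('daf')
  [12] 17/22 → 1 ('d')
  [13] 22/6 → 1 ('d')
  [14] 6/14 → 1 ('d')
  [15] 14/7 → 0 ('')
  [16] 7/9 → 1 ('e')
  [17] 9/16 → 1 ('e')
  [18] 16/4 → 1 ('e')
  [19] 4/20 → 0 ('')
  [20] 20/5 → 1 ('f')
  [21] 5/13 → 2 ('fd')
  [22] 13/15 → 1 ('f')
  [23] 15/19 → 1 ('f')

n(n+1)/2 = 24·25/2 = 300
Σ LCP = 0 + 1 + 1 + 2 + 0 + 2 + 1 + 2 + 0 + 0 + 1 + 3 + 1 + 1 + 1 + 0 + 1 + 1 + 1 + 0 + 1 + 2 + 1 + 1 = 24
distinct = 300 − 24 = 276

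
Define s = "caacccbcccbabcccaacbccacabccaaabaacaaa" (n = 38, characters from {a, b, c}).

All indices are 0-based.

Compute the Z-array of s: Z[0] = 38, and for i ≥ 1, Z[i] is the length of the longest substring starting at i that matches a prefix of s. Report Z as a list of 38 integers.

[38, 0, 0, 1, 1, 1, 0, 1, 1, 1, 0, 0, 0, 1, 1, 4, 0, 0, 1, 0, 1, 2, 0, 2, 0, 0, 1, 3, 0, 0, 0, 0, 0, 0, 3, 0, 0, 0]

Z[0]=38
i=1: outside box; Z[1]=0
i=2: outside box; Z[2]=0
i=3: outside box; Z[3]=1 grow→box=[3,4)
i=4: outside box; Z[4]=1 grow→box=[4,5)
i=5: outside box; Z[5]=1 grow→box=[5,6)
i=6: outside box; Z[6]=0
i=7: outside box; Z[7]=1 grow→box=[7,8)
i=8: outside box; Z[8]=1 grow→box=[8,9)
i=9: outside box; Z[9]=1 grow→box=[9,10)
i=10: outside box; Z[10]=0
i=11: outside box; Z[11]=0
i=12: outside box; Z[12]=0
i=13: outside box; Z[13]=1 grow→box=[13,14)
i=14: outside box; Z[14]=1 grow→box=[14,15)
i=15: outside box; Z[15]=4 grow→box=[15,19)
i=16: min(r-i=3, Z[1]=0)=0; Z[16]=0
i=17: min(r-i=2, Z[2]=0)=0; Z[17]=0
i=18: min(r-i=1, Z[3]=1)=1; Z[18]=1
i=19: outside box; Z[19]=0
i=20: outside box; Z[20]=1 grow→box=[20,21)
i=21: outside box; Z[21]=2 grow→box=[21,23)
i=22: min(r-i=1, Z[1]=0)=0; Z[22]=0
i=23: outside box; Z[23]=2 grow→box=[23,25)
i=24: min(r-i=1, Z[1]=0)=0; Z[24]=0
i=25: outside box; Z[25]=0
i=26: outside box; Z[26]=1 grow→box=[26,27)
i=27: outside box; Z[27]=3 grow→box=[27,30)
i=28: min(r-i=2, Z[1]=0)=0; Z[28]=0
i=29: min(r-i=1, Z[2]=0)=0; Z[29]=0
i=30: outside box; Z[30]=0
i=31: outside box; Z[31]=0
i=32: outside box; Z[32]=0
i=33: outside box; Z[33]=0
i=34: outside box; Z[34]=3 grow→box=[34,37)
i=35: min(r-i=2, Z[1]=0)=0; Z[35]=0
i=36: min(r-i=1, Z[2]=0)=0; Z[36]=0
i=37: outside box; Z[37]=0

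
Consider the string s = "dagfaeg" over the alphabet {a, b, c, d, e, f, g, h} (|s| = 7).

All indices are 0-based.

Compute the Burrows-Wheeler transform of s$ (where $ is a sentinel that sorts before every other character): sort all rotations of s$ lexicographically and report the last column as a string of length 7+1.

gfd$agea

rank  rotation  last
    0  $dagfaeg  g
    1  aeg$dagf  f
    2  agfaeg$d  d
    3  dagfaeg$  $
    4  eg$dagfa  a
    5  faeg$dag  g
    6  g$dagfae  e
    7  gfaeg$da  a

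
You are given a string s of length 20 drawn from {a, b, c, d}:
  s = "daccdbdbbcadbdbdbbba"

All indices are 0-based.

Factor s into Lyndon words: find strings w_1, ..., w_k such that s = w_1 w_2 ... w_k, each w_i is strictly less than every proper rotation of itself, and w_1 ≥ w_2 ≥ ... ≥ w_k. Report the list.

["d", "accdbdbbcadbdbdbbb", "a"]

emit factor 1: 'd' (i=0, period=1)
emit factor 2: 'accdbdbbcadbdbdbbb' (i=1, period=18)
emit factor 3: 'a' (i=19, period=1)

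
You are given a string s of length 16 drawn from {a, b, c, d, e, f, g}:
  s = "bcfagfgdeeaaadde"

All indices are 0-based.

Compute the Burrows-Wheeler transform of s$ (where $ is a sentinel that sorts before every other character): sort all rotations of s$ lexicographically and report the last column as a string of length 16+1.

rank  rotation           last
    0  $bcfagfgdeeaaadde  e
    1  aaadde$bcfagfgdee  e
    2  aadde$bcfagfgdeea  a
    3  adde$bcfagfgdeeaa  a
    4  agfgdeeaaadde$bcf  f
    5  bcfagfgdeeaaadde$  $
    6  cfagfgdeeaaadde$b  b
    7  dde$bcfagfgdeeaaa  a
    8  de$bcfagfgdeeaaad  d
    9  deeaaadde$bcfagfg  g
   10  e$bcfagfgdeeaaadd  d
   11  eaaadde$bcfagfgde  e
   12  eeaaadde$bcfagfgd  d
   13  fagfgdeeaaadde$bc  c
   14  fgdeeaaadde$bcfag  g
   15  gdeeaaadde$bcfagf  f
   16  gfgdeeaaadde$bcfa  a

eeaaf$badgdedcgfa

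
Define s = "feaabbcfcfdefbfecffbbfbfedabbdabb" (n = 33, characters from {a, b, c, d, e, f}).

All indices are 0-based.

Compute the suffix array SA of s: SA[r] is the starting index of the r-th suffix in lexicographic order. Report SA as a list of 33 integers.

sorted suffixes:
  #0 SA[0]=2  'aabbcfcfdefbfecffbbfbfedabbdabb'
  #1 SA[1]=30  'abb'
  #2 SA[2]=3  'abbcfcfdefbfecffbbfbfedabbdabb'
  #3 SA[3]=26  'abbdabb'
  #4 SA[4]=32  'b'
  #5 SA[5]=31  'bb'
  #6 SA[6]=4  'bbcfcfdefbfecffbbfbfedabbdabb'
  #7 SA[7]=27  'bbdabb'
  #8 SA[8]=19  'bbfbfedabbdabb'
  #9 SA[9]=5  'bcfcfdefbfecffbbfbfedabbdabb'
  #10 SA[10]=28  'bdabb'
  #11 SA[11]=20  'bfbfedabbdabb'
  #12 SA[12]=13  'bfecffbbfbfedabbdabb'
  #13 SA[13]=22  'bfedabbdabb'
  #14 SA[14]=6  'cfcfdefbfecffbbfbfedabbdabb'
  #15 SA[15]=8  'cfdefbfecffbbfbfedabbdabb'
  #16 SA[16]=16  'cffbbfbfedabbdabb'
  #17 SA[17]=29  'dabb'
  #18 SA[18]=25  'dabbdabb'
  #19 SA[19]=10  'defbfecffbbfbfedabbdabb'
  #20 SA[20]=1  'eaabbcfcfdefbfecffbbfbfedabbdabb'
  #21 SA[21]=15  'ecffbbfbfedabbdabb'
  #22 SA[22]=24  'edabbdabb'
  #23 SA[23]=11  'efbfecffbbfbfedabbdabb'
  #24 SA[24]=18  'fbbfbfedabbdabb'
  #25 SA[25]=12  'fbfecffbbfbfedabbdabb'
  #26 SA[26]=21  'fbfedabbdabb'
  #27 SA[27]=7  'fcfdefbfecffbbfbfedabbdabb'
  #28 SA[28]=9  'fdefbfecffbbfbfedabbdabb'
  #29 SA[29]=0  'feaabbcfcfdefbfecffbbfbfedabbdabb'
  #30 SA[30]=14  'fecffbbfbfedabbdabb'
  #31 SA[31]=23  'fedabbdabb'
  #32 SA[32]=17  'ffbbfbfedabbdabb'

[2, 30, 3, 26, 32, 31, 4, 27, 19, 5, 28, 20, 13, 22, 6, 8, 16, 29, 25, 10, 1, 15, 24, 11, 18, 12, 21, 7, 9, 0, 14, 23, 17]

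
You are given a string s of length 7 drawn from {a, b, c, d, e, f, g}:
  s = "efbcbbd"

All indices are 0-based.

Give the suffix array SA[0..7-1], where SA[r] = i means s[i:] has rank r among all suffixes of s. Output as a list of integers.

[4, 2, 5, 3, 6, 0, 1]

rank | idx | suffix
   0 |   4 | bbd
   1 |   2 | bcbbd
   2 |   5 | bd
   3 |   3 | cbbd
   4 |   6 | d
   5 |   0 | efbcbbd
   6 |   1 | fbcbbd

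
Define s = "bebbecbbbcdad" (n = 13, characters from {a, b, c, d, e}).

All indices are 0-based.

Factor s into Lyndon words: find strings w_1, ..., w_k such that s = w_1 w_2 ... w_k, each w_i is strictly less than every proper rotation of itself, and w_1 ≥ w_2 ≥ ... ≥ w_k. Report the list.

emit factor 1: 'be' (i=0, period=2)
emit factor 2: 'bbec' (i=2, period=4)
emit factor 3: 'bbbcd' (i=6, period=5)
emit factor 4: 'ad' (i=11, period=2)

["be", "bbec", "bbbcd", "ad"]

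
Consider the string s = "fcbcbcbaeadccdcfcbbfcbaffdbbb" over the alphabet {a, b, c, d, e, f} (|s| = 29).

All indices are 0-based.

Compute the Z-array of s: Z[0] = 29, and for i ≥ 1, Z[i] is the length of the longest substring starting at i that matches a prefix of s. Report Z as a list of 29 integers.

[29, 0, 0, 0, 0, 0, 0, 0, 0, 0, 0, 0, 0, 0, 0, 3, 0, 0, 0, 3, 0, 0, 0, 1, 1, 0, 0, 0, 0]

Z[0]=29
i=1: fresh scan; Z[1]=0
i=2: fresh scan; Z[2]=0
i=3: fresh scan; Z[3]=0
i=4: fresh scan; Z[4]=0
i=5: fresh scan; Z[5]=0
i=6: fresh scan; Z[6]=0
i=7: fresh scan; Z[7]=0
i=8: fresh scan; Z[8]=0
i=9: fresh scan; Z[9]=0
i=10: fresh scan; Z[10]=0
i=11: fresh scan; Z[11]=0
i=12: fresh scan; Z[12]=0
i=13: fresh scan; Z[13]=0
i=14: fresh scan; Z[14]=0
i=15: fresh scan; Z[15]=3 scan→box=[15,18)
i=16: min(r-i=2, Z[1]=0)=0; Z[16]=0
i=17: min(r-i=1, Z[2]=0)=0; Z[17]=0
i=18: fresh scan; Z[18]=0
i=19: fresh scan; Z[19]=3 scan→box=[19,22)
i=20: min(r-i=2, Z[1]=0)=0; Z[20]=0
i=21: min(r-i=1, Z[2]=0)=0; Z[21]=0
i=22: fresh scan; Z[22]=0
i=23: fresh scan; Z[23]=1 scan→box=[23,24)
i=24: fresh scan; Z[24]=1 scan→box=[24,25)
i=25: fresh scan; Z[25]=0
i=26: fresh scan; Z[26]=0
i=27: fresh scan; Z[27]=0
i=28: fresh scan; Z[28]=0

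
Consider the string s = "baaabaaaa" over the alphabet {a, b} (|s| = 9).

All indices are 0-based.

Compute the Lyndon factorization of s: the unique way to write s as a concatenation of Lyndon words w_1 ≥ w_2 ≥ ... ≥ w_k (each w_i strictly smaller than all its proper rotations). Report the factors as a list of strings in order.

["b", "aaab", "a", "a", "a", "a"]

emit factor 1: 'b' (i=0, period=1)
emit factor 2: 'aaab' (i=1, period=4)
emit factor 3: 'a' (i=5, period=1)
emit factor 4: 'a' (i=6, period=1)
emit factor 5: 'a' (i=7, period=1)
emit factor 6: 'a' (i=8, period=1)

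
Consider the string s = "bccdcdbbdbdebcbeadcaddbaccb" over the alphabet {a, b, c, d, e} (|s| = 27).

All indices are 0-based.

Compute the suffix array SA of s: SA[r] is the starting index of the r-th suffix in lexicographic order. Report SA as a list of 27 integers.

[23, 16, 19, 26, 22, 6, 12, 0, 7, 9, 14, 18, 25, 13, 24, 1, 4, 2, 21, 5, 8, 17, 3, 20, 10, 15, 11]

rank→(start, suffix):
  0 → (23, 'accb')
  1 → (16, 'adcaddbaccb')
  2 → (19, 'addbaccb')
  3 → (26, 'b')
  4 → (22, 'baccb')
  5 → (6, 'bbdbdebcbeadcaddbaccb')
  6 → (12, 'bcbeadcaddbaccb')
  7 → (0, 'bccdcdbbdbdebcbeadcaddbaccb')
  8 → (7, 'bdbdebcbeadcaddbaccb')
  9 → (9, 'bdebcbeadcaddbaccb')
  10 → (14, 'beadcaddbaccb')
  11 → (18, 'caddbaccb')
  12 → (25, 'cb')
  13 → (13, 'cbeadcaddbaccb')
  14 → (24, 'ccb')
  15 → (1, 'ccdcdbbdbdebcbeadcaddbaccb')
  16 → (4, 'cdbbdbdebcbeadcaddbaccb')
  17 → (2, 'cdcdbbdbdebcbeadcaddbaccb')
  18 → (21, 'dbaccb')
  19 → (5, 'dbbdbdebcbeadcaddbaccb')
  20 → (8, 'dbdebcbeadcaddbaccb')
  21 → (17, 'dcaddbaccb')
  22 → (3, 'dcdbbdbdebcbeadcaddbaccb')
  23 → (20, 'ddbaccb')
  24 → (10, 'debcbeadcaddbaccb')
  25 → (15, 'eadcaddbaccb')
  26 → (11, 'ebcbeadcaddbaccb')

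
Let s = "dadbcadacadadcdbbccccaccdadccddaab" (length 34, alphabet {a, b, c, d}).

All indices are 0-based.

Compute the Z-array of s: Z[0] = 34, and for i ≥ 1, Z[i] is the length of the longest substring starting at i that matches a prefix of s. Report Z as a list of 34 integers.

[34, 0, 1, 0, 0, 0, 2, 0, 0, 0, 3, 0, 1, 0, 1, 0, 0, 0, 0, 0, 0, 0, 0, 0, 3, 0, 1, 0, 0, 1, 2, 0, 0, 0]

Z[0]=34
i=1: fresh scan; Z[1]=0
i=2: fresh scan; Z[2]=1 scan→box=[2,3)
i=3: fresh scan; Z[3]=0
i=4: fresh scan; Z[4]=0
i=5: fresh scan; Z[5]=0
i=6: fresh scan; Z[6]=2 scan→box=[6,8)
i=7: min(r-i=1, Z[1]=0)=0; Z[7]=0
i=8: fresh scan; Z[8]=0
i=9: fresh scan; Z[9]=0
i=10: fresh scan; Z[10]=3 scan→box=[10,13)
i=11: min(r-i=2, Z[1]=0)=0; Z[11]=0
i=12: min(r-i=1, Z[2]=1)=1; Z[12]=1
i=13: fresh scan; Z[13]=0
i=14: fresh scan; Z[14]=1 scan→box=[14,15)
i=15: fresh scan; Z[15]=0
i=16: fresh scan; Z[16]=0
i=17: fresh scan; Z[17]=0
i=18: fresh scan; Z[18]=0
i=19: fresh scan; Z[19]=0
i=20: fresh scan; Z[20]=0
i=21: fresh scan; Z[21]=0
i=22: fresh scan; Z[22]=0
i=23: fresh scan; Z[23]=0
i=24: fresh scan; Z[24]=3 scan→box=[24,27)
i=25: min(r-i=2, Z[1]=0)=0; Z[25]=0
i=26: min(r-i=1, Z[2]=1)=1; Z[26]=1
i=27: fresh scan; Z[27]=0
i=28: fresh scan; Z[28]=0
i=29: fresh scan; Z[29]=1 scan→box=[29,30)
i=30: fresh scan; Z[30]=2 scan→box=[30,32)
i=31: min(r-i=1, Z[1]=0)=0; Z[31]=0
i=32: fresh scan; Z[32]=0
i=33: fresh scan; Z[33]=0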